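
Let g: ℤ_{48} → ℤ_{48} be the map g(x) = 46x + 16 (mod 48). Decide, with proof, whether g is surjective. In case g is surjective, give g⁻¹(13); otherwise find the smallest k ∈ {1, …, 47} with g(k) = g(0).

24

Since gcd(46, 48) = 2, we have 46x ≡ 0 (mod 2) for all x, so g(x) ≡ 0 (mod 2).
But 1 ≢ 0 (mod 2), so 1 ∈ ℤ_{48} has no preimage. So g is not surjective.
Since g is not surjective, we find the least positive k with g(k) = g(0): this means 46k ≡ 0 (mod 48), i.e. 48 ∣ 46k. Since gcd(46, 48) = 2, dividing through by 2 this holds exactly when 24 ∣ 23k, and as gcd(23, 24) = 1, exactly when 24 ∣ k.
The smallest positive such k is 24.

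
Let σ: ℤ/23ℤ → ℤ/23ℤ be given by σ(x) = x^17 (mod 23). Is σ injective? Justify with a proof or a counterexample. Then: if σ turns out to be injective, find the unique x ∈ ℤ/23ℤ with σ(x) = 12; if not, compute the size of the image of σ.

6

Since 23 is prime, the nonzero elements of ℤ/23ℤ form a cyclic group of order 22.
As gcd(17, 22) = 1, raising to the 17th power is a bijection on this group: if u^17 ≡ v^17 then (uv^{−1})^17 = 1, and the only element of order dividing gcd(17, 22) = 1 is 1, so u = v.
With σ(0) = 0 this makes σ injective on all of ℤ/23ℤ, hence bijective (finite equal-size domain and codomain). In particular σ is injective.
Since σ is injective, we find the preimage of 12. The inverse of x ↦ x^17 on (ℤ/23ℤ)^× is x ↦ x^13, because 17·13 = 221 = 10·22 + 1 ≡ 1 (mod 22) and x^{22} = 1 for x ≠ 0 (Fermat). So σ⁻¹(12) = 12^13 mod 23.
Repeated squaring mod 23: 12^1 ≡ 12, 12^2 ≡ 12² = 144 ≡ 6, 12^4 ≡ 6² = 36 ≡ 13, 12^8 ≡ 13² = 169 ≡ 8. Since 13 = 8 + 4 + 1, 12^13 ≡ 8·13·12: 8·13 = 104 ≡ 12, then 12·12 = 144 ≡ 6. So 12^13 ≡ 6 (mod 23).
Hence σ⁻¹(12) = 6.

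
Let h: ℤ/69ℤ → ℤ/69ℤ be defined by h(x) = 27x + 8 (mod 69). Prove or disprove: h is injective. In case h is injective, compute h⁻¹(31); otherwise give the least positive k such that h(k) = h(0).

Recall: injectivity means: for all x_1, x_2 in the domain, h(x_1) = h(x_2) implies x_1 = x_2.
We have gcd(27, 69) = 3 > 1. Taking x_1 = 0 and x_2 = 23: h(0) = 8 and h(23) = 27·23 + 8 = 629 ≡ 8 (mod 69).
So h(0) = h(23) while 0 ≠ 23, so h is not injective.
Since h is not injective, we find the least positive k with h(k) = h(0): this means 27k ≡ 0 (mod 69), i.e. 69 ∣ 27k. Since gcd(27, 69) = 3, dividing through by 3 this holds exactly when 23 ∣ 9k, and as gcd(9, 23) = 1, exactly when 23 ∣ k.
The smallest positive such k is 23.

23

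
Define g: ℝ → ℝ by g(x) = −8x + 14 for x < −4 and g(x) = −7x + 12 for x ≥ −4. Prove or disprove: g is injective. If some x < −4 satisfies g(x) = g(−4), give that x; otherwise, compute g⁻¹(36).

-24/7

Both pieces are strictly decreasing (slopes −8 and −7), so each is injective on its own interval.
The left piece maps (−∞, −4) onto (46, ∞); the right piece maps [−4, ∞) onto (−∞, 40].
These images are disjoint, so no value is attained by both pieces. So g is injective.
Because the two images are disjoint, no x < −4 has g(x) = g(−4), so we compute g⁻¹(36): 36 lies in (−∞, 40], so solve −7x + 12 = 36: x = (36 − 12)/(−7) = −24/7.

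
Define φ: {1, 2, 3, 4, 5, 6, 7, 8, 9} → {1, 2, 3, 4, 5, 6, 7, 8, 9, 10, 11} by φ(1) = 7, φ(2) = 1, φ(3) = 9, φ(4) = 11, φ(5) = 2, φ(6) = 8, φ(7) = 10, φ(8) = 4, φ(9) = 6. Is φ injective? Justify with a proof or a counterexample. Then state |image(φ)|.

The values φ(1), …, φ(9) are 7, 1, 9, 11, 2, 8, 10, 4, 6 — all distinct.
So φ(u) = φ(v) only when u = v, and φ is injective.
The image of φ is {1, 2, 4, 6, 7, 8, 9, 10, 11}, which has 9 elements.

9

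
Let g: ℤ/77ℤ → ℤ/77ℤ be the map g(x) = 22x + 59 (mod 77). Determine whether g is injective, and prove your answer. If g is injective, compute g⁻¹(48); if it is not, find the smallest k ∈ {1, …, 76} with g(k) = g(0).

7

We have gcd(22, 77) = 11 > 1. Taking a = 0 and b = 7: g(0) = 59 and g(7) = 22·7 + 59 = 213 ≡ 59 (mod 77).
So g(0) = g(7) while 0 ≠ 7, hence g is not injective.
Since g is not injective, we find the least positive k with g(k) = g(0): this means 22k ≡ 0 (mod 77), i.e. 77 ∣ 22k. Since gcd(22, 77) = 11, dividing through by 11 this holds exactly when 7 ∣ 2k, and as gcd(2, 7) = 1, exactly when 7 ∣ k.
The smallest positive such k is 7.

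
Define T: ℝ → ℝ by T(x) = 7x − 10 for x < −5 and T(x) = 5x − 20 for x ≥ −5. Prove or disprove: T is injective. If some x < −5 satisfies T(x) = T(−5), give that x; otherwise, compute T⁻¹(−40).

-4

Both pieces are strictly increasing (slopes 7 and 5), so each is injective on its own interval.
The left piece maps (−∞, −5) onto (−∞, −45); the right piece maps [−5, ∞) onto [−45, ∞).
These images are disjoint, so no value is attained by both pieces. Hence T is injective.
Because the two images are disjoint, no x < −5 has T(x) = T(−5), so we compute T⁻¹(−40): −40 lies in [−45, ∞), so solve 5x − 20 = −40: x = (−40 + 20)/5 = −4.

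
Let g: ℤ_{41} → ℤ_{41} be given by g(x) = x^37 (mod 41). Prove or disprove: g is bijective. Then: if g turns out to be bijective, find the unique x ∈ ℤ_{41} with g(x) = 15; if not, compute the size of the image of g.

Since 41 is prime, the nonzero elements of ℤ_{41} form a cyclic group of order 40.
As gcd(37, 40) = 1, raising to the 37th power is a bijection on this group: if x_1^37 ≡ x_2^37 then (x_1x_2^{−1})^37 = 1, and the only element of order dividing gcd(37, 40) = 1 is 1, so x_1 = x_2.
With g(0) = 0 this makes g injective on all of ℤ_{41}, hence bijective (finite equal-size domain and codomain). In particular g is bijective.
Since g is bijective, we find the preimage of 15. The inverse of x ↦ x^37 on (ℤ_{41})^× is x ↦ x^13, because 37·13 = 481 = 12·40 + 1 ≡ 1 (mod 40) and x^{40} = 1 for x ≠ 0 (Fermat). So g⁻¹(15) = 15^13 mod 41.
Repeated squaring mod 41: 15^1 ≡ 15, 15^2 ≡ 15² = 225 ≡ 20, 15^4 ≡ 20² = 400 ≡ 31, 15^8 ≡ 31² = 961 ≡ 18. Since 13 = 8 + 4 + 1, 15^13 ≡ 18·31·15: 18·31 = 558 ≡ 25, then 25·15 = 375 ≡ 6. So 15^13 ≡ 6 (mod 41).
Hence g⁻¹(15) = 6.

6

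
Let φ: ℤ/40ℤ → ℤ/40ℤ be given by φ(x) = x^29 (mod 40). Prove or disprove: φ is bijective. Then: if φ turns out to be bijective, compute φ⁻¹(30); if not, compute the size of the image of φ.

25

φ(0) = 0^29 = 0.
φ(10): Repeated squaring mod 40: 10^1 ≡ 10, 10^2 ≡ 10² = 100 ≡ 20, 10^4 ≡ 20² = 400 ≡ 0, 10^8 ≡ 0² = 0, 10^16 ≡ 0² = 0. Since 29 = 16 + 8 + 4 + 1, 10^29 ≡ 0·0·0·10: 0·0 = 0, then 0·0 = 0, then 0·10 = 0. So 10^29 ≡ 0 (mod 40).
So φ(0) = φ(10) = 0 while 0 ≠ 10, so φ is not injective, hence not bijective.
Since φ is not bijective, we determine |image(φ)|. Computing x^29 mod 40 for each x (by repeated squaring, reducing mod 40 at every step), the values φ(0), φ(1), …, φ(39) are: 0, 1, 32, 3, 24, 5, 16, 7, 8, 9, 0, 11, 32, 13, 24, 15, 16, 17, 8, 19, 0, 21, 32, 23, 24, 25, 16, 27, 8, 29, 0, 31, 32, 33, 24, 35, 16, 37, 8, 39.
The distinct values are {0, 1, 3, 5, 7, 8, 9, 11, 13, 15, 16, 17, 19, 21, 23, 24, 25, 27, 29, 31, 32, 33, 35, 37, 39}; there are 25 of them.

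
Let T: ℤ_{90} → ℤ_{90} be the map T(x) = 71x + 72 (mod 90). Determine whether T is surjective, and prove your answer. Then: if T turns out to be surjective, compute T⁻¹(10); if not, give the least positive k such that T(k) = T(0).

8

Since gcd(71, 90) = 1, 71 is invertible modulo 90. Euclid's algorithm: 90 = 1·71 + 19, 71 = 3·19 + 14, 19 = 1·14 + 5, 14 = 2·5 + 4, 5 = 1·4 + 1; back-substituting gives 1 = 71·71 − 56·90, so 71⁻¹ ≡ 71 (mod 90).
Then y ↦ 71(y − 72) is a two-sided inverse to T, so every y ∈ ℤ_{90} has a preimage.
So T is surjective.
Since T is surjective, we find T⁻¹(10): we need 71x ≡ 10 − 72 ≡ 28 (mod 90). Using 71⁻¹ = 71: x ≡ 71·28 = 1988 = 22·90 + 8, so x = 8.
Check: T(8) = 71·8 + 72 = 640 = 7·90 + 10 ≡ 10 (mod 90).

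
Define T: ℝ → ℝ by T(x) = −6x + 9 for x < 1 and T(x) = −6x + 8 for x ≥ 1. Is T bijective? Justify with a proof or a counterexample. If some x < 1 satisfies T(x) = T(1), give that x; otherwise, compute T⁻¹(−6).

7/3

Both pieces are strictly decreasing (slopes −6 and −6), so each is injective on its own interval.
The left piece maps (−∞, 1) onto (3, ∞); the right piece maps [1, ∞) onto (−∞, 2].
The images leave a gap (3 has no preimage), so T is not surjective, hence not bijective.
Because the two images are disjoint, no x < 1 has T(x) = T(1), so we compute T⁻¹(−6): −6 lies in (−∞, 2], so solve −6x + 8 = −6: x = (−6 − 8)/(−6) = 7/3.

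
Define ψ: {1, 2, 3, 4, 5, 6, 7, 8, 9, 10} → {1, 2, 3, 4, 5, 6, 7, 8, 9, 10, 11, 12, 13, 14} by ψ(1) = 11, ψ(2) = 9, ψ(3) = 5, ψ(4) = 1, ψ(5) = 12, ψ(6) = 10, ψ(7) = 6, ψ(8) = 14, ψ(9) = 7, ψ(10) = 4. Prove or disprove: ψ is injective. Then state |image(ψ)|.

10

The values ψ(1), …, ψ(10) are 11, 9, 5, 1, 12, 10, 6, 14, 7, 4 — all distinct.
So ψ(a) = ψ(b) only when a = b, and ψ is injective.
The image of ψ is {1, 4, 5, 6, 7, 9, 10, 11, 12, 14}, which has 10 elements.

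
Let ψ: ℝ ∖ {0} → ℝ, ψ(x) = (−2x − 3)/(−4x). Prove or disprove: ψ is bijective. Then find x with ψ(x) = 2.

1/2

If ψ(x) = 1/2, cross-multiplying gives −4(−2x − 3) = −2(−4x), which simplifies to 12 = 0 — false.  So 1/2 has no preimage and ψ is not surjective.
So ψ is not bijective.
Solving ψ(x) = 2: cross-multiplying gives −2x − 3 = 2(−4x), which rearranges to 6x = 3, so x = 1/2.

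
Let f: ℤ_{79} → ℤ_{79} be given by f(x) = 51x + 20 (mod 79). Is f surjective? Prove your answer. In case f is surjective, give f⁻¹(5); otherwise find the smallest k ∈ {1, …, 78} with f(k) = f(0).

Recall that surjectivity means every element of the codomain has a preimage under f.
Since gcd(51, 79) = 1, 51 is invertible modulo 79. Euclid's algorithm: 79 = 1·51 + 28, 51 = 1·28 + 23, 28 = 1·23 + 5, 23 = 4·5 + 3, 5 = 1·3 + 2, 3 = 1·2 + 1; back-substituting gives 1 = 31·51 − 20·79, so 51⁻¹ ≡ 31 (mod 79).
For any y ∈ ℤ_{79}, x = 31(y − 20) mod 79 satisfies f(x) = 51·31(y − 20) + 20 ≡ y (since 51·31 ≡ 1 mod 79). So every y has a preimage.
Hence f is surjective.
Since f is surjective, we compute f⁻¹(5): solve 51x + 20 ≡ 5 (mod 79), i.e. 51x ≡ 64 (mod 79).
Multiplying by 51⁻¹ = 31 gives x ≡ 31·64 = 1984 = 25·79 + 9 ≡ 9 (mod 79).
Check: f(9) = 51·9 + 20 = 479 = 6·79 + 5 ≡ 5 (mod 79).

9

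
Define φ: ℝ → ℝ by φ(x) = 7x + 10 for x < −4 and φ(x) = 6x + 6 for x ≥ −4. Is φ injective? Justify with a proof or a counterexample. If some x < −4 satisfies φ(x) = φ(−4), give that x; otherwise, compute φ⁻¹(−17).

-23/6

Both pieces are strictly increasing (slopes 7 and 6), so each is injective on its own interval.
The left piece maps (−∞, −4) onto (−∞, −18); the right piece maps [−4, ∞) onto [−18, ∞).
These images are disjoint, so no value is attained by both pieces. Therefore φ is injective.
Because the two images are disjoint, no x < −4 has φ(x) = φ(−4), so we compute φ⁻¹(−17): −17 lies in [−18, ∞), so solve 6x + 6 = −17: x = (−17 − 6)/6 = −23/6.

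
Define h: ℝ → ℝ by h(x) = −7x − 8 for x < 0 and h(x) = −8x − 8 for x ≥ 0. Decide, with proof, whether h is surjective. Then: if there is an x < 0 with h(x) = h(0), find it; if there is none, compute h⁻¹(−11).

Both pieces are strictly decreasing (slopes −7 and −8), so each is injective on its own interval.
The left piece maps (−∞, 0) onto (−8, ∞); the right piece maps [0, ∞) onto (−∞, −8].
These images together cover ℝ, so h is surjective.
Because the two images are disjoint, no x < 0 has h(x) = h(0), so we compute h⁻¹(−11): −11 lies in (−∞, −8], so solve −8x − 8 = −11: x = (−11 + 8)/(−8) = 3/8.

3/8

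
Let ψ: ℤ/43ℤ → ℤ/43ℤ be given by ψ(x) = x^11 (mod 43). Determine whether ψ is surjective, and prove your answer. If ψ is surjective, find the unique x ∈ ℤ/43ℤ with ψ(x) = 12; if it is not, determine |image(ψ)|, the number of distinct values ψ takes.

Since 43 is prime, the nonzero elements of ℤ/43ℤ form a cyclic group of order 42.
As gcd(11, 42) = 1, raising to the 11th power is a bijection on this group: if u^11 ≡ v^11 then (uv^{−1})^11 = 1, and the only element of order dividing gcd(11, 42) = 1 is 1, so u = v.
With ψ(0) = 0 this makes ψ injective on all of ℤ/43ℤ, hence bijective (finite equal-size domain and codomain). In particular ψ is surjective.
Since ψ is surjective, we find the preimage of 12. The inverse of x ↦ x^11 on (ℤ/43ℤ)^× is x ↦ x^23, because 11·23 = 253 = 6·42 + 1 ≡ 1 (mod 42) and x^{42} = 1 for x ≠ 0 (Fermat). So ψ⁻¹(12) = 12^23 mod 43.
Repeated squaring mod 43: 12^1 ≡ 12, 12^2 ≡ 12² = 144 ≡ 15, 12^4 ≡ 15² = 225 ≡ 10, 12^8 ≡ 10² = 100 ≡ 14, 12^16 ≡ 14² = 196 ≡ 24. Since 23 = 16 + 4 + 2 + 1, 12^23 ≡ 24·10·15·12: 24·10 = 240 ≡ 25, then 25·15 = 375 ≡ 31, then 31·12 = 372 ≡ 28. So 12^23 ≡ 28 (mod 43).
Hence ψ⁻¹(12) = 28.

28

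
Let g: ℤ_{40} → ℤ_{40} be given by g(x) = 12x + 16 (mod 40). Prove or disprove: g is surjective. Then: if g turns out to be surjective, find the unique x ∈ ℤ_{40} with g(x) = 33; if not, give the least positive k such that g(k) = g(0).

10

By definition, surjectivity means every element of the codomain has a preimage under g.
Since gcd(12, 40) = 4, we have 12x ≡ 0 (mod 4) for all x, so g(x) ≡ 0 (mod 4).
But 1 ≢ 0 (mod 4), so 1 ∈ ℤ_{40} has no preimage. Hence g is not surjective.
Since g is not surjective, we find the least positive k with g(k) = g(0): this means 12k ≡ 0 (mod 40), i.e. 40 ∣ 12k. Since gcd(12, 40) = 4, dividing through by 4 this holds exactly when 10 ∣ 3k, and as gcd(3, 10) = 1, exactly when 10 ∣ k.
The smallest positive such k is 10.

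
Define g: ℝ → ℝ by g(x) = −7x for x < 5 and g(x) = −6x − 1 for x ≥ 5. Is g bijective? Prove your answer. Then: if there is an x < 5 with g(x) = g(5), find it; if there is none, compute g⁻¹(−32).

31/7

Both pieces are strictly decreasing (slopes −7 and −6), so each is injective on its own interval.
The left piece maps (−∞, 5) onto (−35, ∞); the right piece maps [5, ∞) onto (−∞, −31].
These images overlap. In particular g(5) = −31 (right piece), and solving −7x = −31 on the left piece gives x = 31/7 < 5.
So g(31/7) = g(5) with 31/7 ≠ 5, and g is not injective, hence not bijective. This x = 31/7 is the requested value below 5.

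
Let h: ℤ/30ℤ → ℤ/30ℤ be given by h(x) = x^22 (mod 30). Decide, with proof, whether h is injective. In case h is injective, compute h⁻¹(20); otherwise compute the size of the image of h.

h(2): Repeated squaring mod 30: 2^1 ≡ 2, 2^2 ≡ 2² = 4, 2^4 ≡ 4² = 16, 2^8 ≡ 16² = 256 ≡ 16, 2^16 ≡ 16² = 256 ≡ 16. Since 22 = 16 + 4 + 2, 2^22 ≡ 16·16·4: 16·16 = 256 ≡ 16, then 16·4 = 64 ≡ 4. So 2^22 ≡ 4 (mod 30).
h(8): Repeated squaring mod 30: 8^1 ≡ 8, 8^2 ≡ 8² = 64 ≡ 4, 8^4 ≡ 4² = 16, 8^8 ≡ 16² = 256 ≡ 16, 8^16 ≡ 16² = 256 ≡ 16. Since 22 = 16 + 4 + 2, 8^22 ≡ 16·16·4: 16·16 = 256 ≡ 16, then 16·4 = 64 ≡ 4. So 8^22 ≡ 4 (mod 30).
So h(2) = h(8) = 4 while 2 ≠ 8, hence h is not injective.
Since h is not injective, we determine |image(h)|. Computing x^22 mod 30 for each x (by repeated squaring, reducing mod 30 at every step), the values h(0), h(1), …, h(29) are: 0, 1, 4, 9, 16, 25, 6, 19, 4, 21, 10, 1, 24, 19, 16, 15, 16, 19, 24, 1, 10, 21, 4, 19, 6, 25, 16, 9, 4, 1.
The distinct values are {0, 1, 4, 6, 9, 10, 15, 16, 19, 21, 24, 25}; there are 12 of them.

12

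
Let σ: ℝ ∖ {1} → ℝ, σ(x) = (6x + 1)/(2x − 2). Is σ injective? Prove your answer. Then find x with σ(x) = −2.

Suppose σ(s) = σ(t). Cross-multiplying: (6s + 1)(2t − 2) = (6t + 1)(2s − 2).
Expanding both sides and cancelling the symmetric terms leaves −14·(s − t) = 0. Since −14 ≠ 0, s = t. Hence σ is injective.
Solving σ(x) = −2: cross-multiplying gives 6x + 1 = −2(2x − 2), which rearranges to 10x = 3, so x = 3/10.

3/10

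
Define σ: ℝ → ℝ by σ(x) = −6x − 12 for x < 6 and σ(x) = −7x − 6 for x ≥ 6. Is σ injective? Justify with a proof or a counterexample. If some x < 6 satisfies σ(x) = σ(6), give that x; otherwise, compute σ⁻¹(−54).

Both pieces are strictly decreasing (slopes −6 and −7), so each is injective on its own interval.
The left piece maps (−∞, 6) onto (−48, ∞); the right piece maps [6, ∞) onto (−∞, −48].
These images are disjoint, so no value is attained by both pieces. Hence σ is injective.
Because the two images are disjoint, no x < 6 has σ(x) = σ(6), so we compute σ⁻¹(−54): −54 lies in (−∞, −48], so solve −7x − 6 = −54: x = (−54 + 6)/(−7) = 48/7.

48/7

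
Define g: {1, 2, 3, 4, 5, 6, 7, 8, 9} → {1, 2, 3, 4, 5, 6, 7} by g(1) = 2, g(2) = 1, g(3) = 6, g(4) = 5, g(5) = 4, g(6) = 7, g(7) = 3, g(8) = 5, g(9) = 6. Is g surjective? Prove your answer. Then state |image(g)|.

7

Every element of the codomain has a preimage: 1 = g(2), 2 = g(1), 3 = g(7), 4 = g(5), 5 = g(4), 6 = g(3), 7 = g(6).
So g is surjective.
The image of g is {1, 2, 3, 4, 5, 6, 7}, which has 7 elements.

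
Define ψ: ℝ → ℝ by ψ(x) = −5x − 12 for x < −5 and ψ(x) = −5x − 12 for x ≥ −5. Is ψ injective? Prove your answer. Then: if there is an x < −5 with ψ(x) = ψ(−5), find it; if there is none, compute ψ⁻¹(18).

Both pieces are strictly decreasing (slopes −5 and −5), so each is injective on its own interval.
The left piece maps (−∞, −5) onto (13, ∞); the right piece maps [−5, ∞) onto (−∞, 13].
These images are disjoint, so no value is attained by both pieces. So ψ is injective.
Because the two images are disjoint, no x < −5 has ψ(x) = ψ(−5), so we compute ψ⁻¹(18): 18 lies in (13, ∞), so solve −5x − 12 = 18: x = (18 + 12)/(−5) = −6.

-6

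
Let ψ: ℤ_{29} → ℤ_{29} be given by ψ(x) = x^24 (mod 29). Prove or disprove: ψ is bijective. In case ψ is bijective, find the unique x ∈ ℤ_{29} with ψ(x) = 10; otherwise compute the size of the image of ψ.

8

ψ(2): Repeated squaring mod 29: 2^1 ≡ 2, 2^2 ≡ 2² = 4, 2^4 ≡ 4² = 16, 2^8 ≡ 16² = 256 ≡ 24, 2^16 ≡ 24² = 576 ≡ 25. Since 24 = 16 + 8, 2^24 ≡ 25·24: 25·24 = 600 ≡ 20. So 2^24 ≡ 20 (mod 29).
ψ(5): Repeated squaring mod 29: 5^1 ≡ 5, 5^2 ≡ 5² = 25, 5^4 ≡ 25² = 625 ≡ 16, 5^8 ≡ 16² = 256 ≡ 24, 5^16 ≡ 24² = 576 ≡ 25. Since 24 = 16 + 8, 5^24 ≡ 25·24: 25·24 = 600 ≡ 20. So 5^24 ≡ 20 (mod 29).
So ψ(2) = ψ(5) = 20 while 2 ≠ 5, hence ψ is not injective, hence not bijective.
Since ψ is not bijective, we determine |image(ψ)|. Computing x^24 mod 29 for each x (by repeated squaring, reducing mod 29 at every step), the values ψ(0), ψ(1), …, ψ(28) are: 0, 1, 20, 24, 23, 20, 16, 24, 25, 25, 23, 7, 1, 7, 16, 16, 7, 1, 7, 23, 25, 25, 24, 16, 20, 23, 24, 20, 1.
The distinct values are {0, 1, 7, 16, 20, 23, 24, 25}; there are 8 of them.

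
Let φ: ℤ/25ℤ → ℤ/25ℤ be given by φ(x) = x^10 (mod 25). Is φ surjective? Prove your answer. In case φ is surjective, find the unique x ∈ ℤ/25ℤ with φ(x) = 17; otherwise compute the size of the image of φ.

φ(2): Repeated squaring mod 25: 2^1 ≡ 2, 2^2 ≡ 2² = 4, 2^4 ≡ 4² = 16, 2^8 ≡ 16² = 256 ≡ 6. Since 10 = 8 + 2, 2^10 ≡ 6·4: 6·4 = 24. So 2^10 ≡ 24 (mod 25).
φ(3): Repeated squaring mod 25: 3^1 ≡ 3, 3^2 ≡ 3² = 9, 3^4 ≡ 9² = 81 ≡ 6, 3^8 ≡ 6² = 36 ≡ 11. Since 10 = 8 + 2, 3^10 ≡ 11·9: 11·9 = 99 ≡ 24. So 3^10 ≡ 24 (mod 25).
So φ(2) = φ(3) = 24 while 2 ≠ 3, thus φ is not injective.
A non-injective map from the 25-element set ℤ/25ℤ to itself takes at most 24 distinct values, so it cannot be surjective. Hence φ is not surjective.
Since φ is not surjective, we determine |image(φ)|. Computing x^10 mod 25 for each x (by repeated squaring, reducing mod 25 at every step), the values φ(0), φ(1), …, φ(24) are: 0, 1, 24, 24, 1, 0, 1, 24, 24, 1, 0, 1, 24, 24, 1, 0, 1, 24, 24, 1, 0, 1, 24, 24, 1.
The distinct values are {0, 1, 24}; there are 3 of them.

3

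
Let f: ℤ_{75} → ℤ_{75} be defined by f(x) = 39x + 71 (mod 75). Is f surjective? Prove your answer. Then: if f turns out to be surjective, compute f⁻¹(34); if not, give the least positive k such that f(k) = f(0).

25

Since gcd(39, 75) = 3, we have 39x ≡ 0 (mod 3) for all x, so f(x) ≡ 2 (mod 3).
But 0 ≢ 2 (mod 3), so 0 ∈ ℤ_{75} has no preimage. Therefore f is not surjective.
Since f is not surjective, we find the least positive k with f(k) = f(0): this means 39k ≡ 0 (mod 75), i.e. 75 ∣ 39k. Since gcd(39, 75) = 3, dividing through by 3 this holds exactly when 25 ∣ 13k, and as gcd(13, 25) = 1, exactly when 25 ∣ k.
The smallest positive such k is 25.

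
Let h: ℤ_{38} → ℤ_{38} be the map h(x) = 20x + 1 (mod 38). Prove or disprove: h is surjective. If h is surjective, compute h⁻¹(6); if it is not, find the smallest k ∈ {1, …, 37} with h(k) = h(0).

Recall that h is surjective if every y in the codomain equals h(x) for some x in the domain.
Since gcd(20, 38) = 2, we have 20x ≡ 0 (mod 2) for all x, so h(x) ≡ 1 (mod 2).
But 0 ≢ 1 (mod 2), so 0 ∈ ℤ_{38} has no preimage. Therefore h is not surjective.
Since h is not surjective, we find the least positive k with h(k) = h(0): this means 20k ≡ 0 (mod 38), i.e. 38 ∣ 20k. Since gcd(20, 38) = 2, dividing through by 2 this holds exactly when 19 ∣ 10k, and as gcd(10, 19) = 1, exactly when 19 ∣ k.
The smallest positive such k is 19.

19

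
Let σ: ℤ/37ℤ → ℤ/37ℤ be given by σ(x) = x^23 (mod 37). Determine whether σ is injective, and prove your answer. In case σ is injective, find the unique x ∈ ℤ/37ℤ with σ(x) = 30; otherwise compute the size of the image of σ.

25

Since 37 is prime, the nonzero elements of ℤ/37ℤ form a cyclic group of order 36.
As gcd(23, 36) = 1, raising to the 23rd power is a bijection on this group: if s^23 ≡ t^23 then (st^{−1})^23 = 1, and the only element of order dividing gcd(23, 36) = 1 is 1, so s = t.
With σ(0) = 0 this makes σ injective on all of ℤ/37ℤ, hence bijective (finite equal-size domain and codomain). In particular σ is injective.
Since σ is injective, we find the preimage of 30. The inverse of x ↦ x^23 on (ℤ/37ℤ)^× is x ↦ x^11, because 23·11 = 253 = 7·36 + 1 ≡ 1 (mod 36) and x^{36} = 1 for x ≠ 0 (Fermat). So σ⁻¹(30) = 30^11 mod 37.
Repeated squaring mod 37: 30^1 ≡ 30, 30^2 ≡ 30² = 900 ≡ 12, 30^4 ≡ 12² = 144 ≡ 33, 30^8 ≡ 33² = 1089 ≡ 16. Since 11 = 8 + 2 + 1, 30^11 ≡ 16·12·30: 16·12 = 192 ≡ 7, then 7·30 = 210 ≡ 25. So 30^11 ≡ 25 (mod 37).
Hence σ⁻¹(30) = 25.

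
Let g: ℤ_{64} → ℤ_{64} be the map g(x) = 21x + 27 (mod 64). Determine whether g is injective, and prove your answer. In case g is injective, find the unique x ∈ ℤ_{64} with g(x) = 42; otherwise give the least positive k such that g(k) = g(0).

19

Suppose g(a) = g(b) in ℤ_{64}. Then 21a + 27 ≡ 21b + 27 (mod 64), therefore 21(a − b) ≡ 0 (mod 64).
Since gcd(21, 64) = 1, 21 is invertible modulo 64, thus a − b ≡ 0 (mod 64), i.e. a = b.
Hence g is injective.
We now compute 21⁻¹ mod 64 explicitly. Euclid's algorithm: 64 = 3·21 + 1; back-substituting gives 1 = 61·21 − 20·64, so 21⁻¹ ≡ 61 (mod 64).
Since g is injective, we find g⁻¹(42): we need 21x ≡ 42 − 27 ≡ 15 (mod 64). Using 21⁻¹ = 61: x ≡ 61·15 = 915 = 14·64 + 19, so x = 19.
Check: g(19) = 21·19 + 27 = 426 = 6·64 + 42 ≡ 42 (mod 64).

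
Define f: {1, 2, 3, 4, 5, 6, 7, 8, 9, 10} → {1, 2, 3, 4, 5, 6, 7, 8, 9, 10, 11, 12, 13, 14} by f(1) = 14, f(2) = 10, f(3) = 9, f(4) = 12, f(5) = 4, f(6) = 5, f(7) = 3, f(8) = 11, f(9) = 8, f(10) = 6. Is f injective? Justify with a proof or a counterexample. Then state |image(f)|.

10

The values f(1), …, f(10) are 14, 10, 9, 12, 4, 5, 3, 11, 8, 6 — all distinct.
So f(a) = f(b) only when a = b, and f is injective.
The image of f is {3, 4, 5, 6, 8, 9, 10, 11, 12, 14}, which has 10 elements.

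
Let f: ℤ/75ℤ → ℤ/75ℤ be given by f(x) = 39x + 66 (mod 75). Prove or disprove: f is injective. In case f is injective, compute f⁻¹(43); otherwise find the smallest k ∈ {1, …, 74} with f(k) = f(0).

We have gcd(39, 75) = 3 > 1. Taking a = 0 and b = 25: f(0) = 66 and f(25) = 39·25 + 66 = 1041 ≡ 66 (mod 75).
So f(0) = f(25) while 0 ≠ 25, hence f is not injective.
Since f is not injective, we find the least positive k with f(k) = f(0): this means 39k ≡ 0 (mod 75), i.e. 75 ∣ 39k. Since gcd(39, 75) = 3, dividing through by 3 this holds exactly when 25 ∣ 13k, and as gcd(13, 25) = 1, exactly when 25 ∣ k.
The smallest positive such k is 25.

25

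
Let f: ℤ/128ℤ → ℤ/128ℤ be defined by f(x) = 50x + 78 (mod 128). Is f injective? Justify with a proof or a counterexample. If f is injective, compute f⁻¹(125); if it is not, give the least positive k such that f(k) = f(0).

64

We have gcd(50, 128) = 2 > 1. Taking x_1 = 0 and x_2 = 64: f(0) = 78 and f(64) = 50·64 + 78 = 3278 ≡ 78 (mod 128).
So f(0) = f(64) while 0 ≠ 64, so f is not injective.
Since f is not injective, we find the least positive k with f(k) = f(0): this means 50k ≡ 0 (mod 128), i.e. 128 ∣ 50k. Since gcd(50, 128) = 2, dividing through by 2 this holds exactly when 64 ∣ 25k, and as gcd(25, 64) = 1, exactly when 64 ∣ k.
The smallest positive such k is 64.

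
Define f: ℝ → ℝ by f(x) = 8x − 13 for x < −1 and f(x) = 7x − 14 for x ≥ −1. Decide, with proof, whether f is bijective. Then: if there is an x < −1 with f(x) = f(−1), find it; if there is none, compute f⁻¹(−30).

-17/8

Both pieces are strictly increasing (slopes 8 and 7), so each is injective on its own interval.
The left piece maps (−∞, −1) onto (−∞, −21); the right piece maps [−1, ∞) onto [−21, ∞).
Since −21 = −21, the images partition ℝ: f is injective and surjective, hence bijective.
Because the two images are disjoint, no x < −1 has f(x) = f(−1), so we compute f⁻¹(−30): −30 lies in (−∞, −21), so solve 8x − 13 = −30: x = (−30 + 13)/8 = −17/8.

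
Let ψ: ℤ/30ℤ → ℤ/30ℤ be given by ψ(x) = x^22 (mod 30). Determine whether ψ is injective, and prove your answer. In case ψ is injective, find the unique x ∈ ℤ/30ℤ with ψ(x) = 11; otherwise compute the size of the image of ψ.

12

ψ(2): Repeated squaring mod 30: 2^1 ≡ 2, 2^2 ≡ 2² = 4, 2^4 ≡ 4² = 16, 2^8 ≡ 16² = 256 ≡ 16, 2^16 ≡ 16² = 256 ≡ 16. Since 22 = 16 + 4 + 2, 2^22 ≡ 16·16·4: 16·16 = 256 ≡ 16, then 16·4 = 64 ≡ 4. So 2^22 ≡ 4 (mod 30).
ψ(8): Repeated squaring mod 30: 8^1 ≡ 8, 8^2 ≡ 8² = 64 ≡ 4, 8^4 ≡ 4² = 16, 8^8 ≡ 16² = 256 ≡ 16, 8^16 ≡ 16² = 256 ≡ 16. Since 22 = 16 + 4 + 2, 8^22 ≡ 16·16·4: 16·16 = 256 ≡ 16, then 16·4 = 64 ≡ 4. So 8^22 ≡ 4 (mod 30).
So ψ(2) = ψ(8) = 4 while 2 ≠ 8, hence ψ is not injective.
Since ψ is not injective, we determine |image(ψ)|. Computing x^22 mod 30 for each x (by repeated squaring, reducing mod 30 at every step), the values ψ(0), ψ(1), …, ψ(29) are: 0, 1, 4, 9, 16, 25, 6, 19, 4, 21, 10, 1, 24, 19, 16, 15, 16, 19, 24, 1, 10, 21, 4, 19, 6, 25, 16, 9, 4, 1.
The distinct values are {0, 1, 4, 6, 9, 10, 15, 16, 19, 21, 24, 25}; there are 12 of them.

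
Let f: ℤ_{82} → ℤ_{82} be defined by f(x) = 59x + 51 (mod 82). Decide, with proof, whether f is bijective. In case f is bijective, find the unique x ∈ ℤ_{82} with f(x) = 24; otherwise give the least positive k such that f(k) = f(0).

19

Suppose f(u) = f(v) in ℤ_{82}. Then 59u + 51 ≡ 59v + 51 (mod 82), hence 59(u − v) ≡ 0 (mod 82).
Since gcd(59, 82) = 1, 59 is invertible modulo 82, hence u − v ≡ 0 (mod 82), i.e. u = v.
We now compute 59⁻¹ mod 82 explicitly. Euclid's algorithm: 82 = 1·59 + 23, 59 = 2·23 + 13, 23 = 1·13 + 10, 13 = 1·10 + 3, 10 = 3·3 + 1; back-substituting gives 1 = 57·59 − 41·82, so 59⁻¹ ≡ 57 (mod 82).
Then y ↦ 57(y − 51) is a two-sided inverse to f, so every y ∈ ℤ_{82} has a preimage.
Hence f is bijective.
Since f is bijective, we compute f⁻¹(24): solve 59x + 51 ≡ 24 (mod 82), i.e. 59x ≡ 55 (mod 82).
Multiplying by 59⁻¹ = 57 gives x ≡ 57·55 = 3135 = 38·82 + 19 ≡ 19 (mod 82).
Check: f(19) = 59·19 + 51 = 1172 = 14·82 + 24 ≡ 24 (mod 82).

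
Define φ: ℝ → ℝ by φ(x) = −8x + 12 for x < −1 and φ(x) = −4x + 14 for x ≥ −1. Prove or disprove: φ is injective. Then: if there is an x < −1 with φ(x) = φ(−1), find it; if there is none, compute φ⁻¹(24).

Both pieces are strictly decreasing (slopes −8 and −4), so each is injective on its own interval.
The left piece maps (−∞, −1) onto (20, ∞); the right piece maps [−1, ∞) onto (−∞, 18].
These images are disjoint, so no value is attained by both pieces. Therefore φ is injective.
Because the two images are disjoint, no x < −1 has φ(x) = φ(−1), so we compute φ⁻¹(24): 24 lies in (20, ∞), so solve −8x + 12 = 24: x = (24 − 12)/(−8) = −3/2.

-3/2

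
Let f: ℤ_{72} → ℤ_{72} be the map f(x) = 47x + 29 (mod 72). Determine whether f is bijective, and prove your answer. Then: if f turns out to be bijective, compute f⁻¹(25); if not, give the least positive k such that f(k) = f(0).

52

By definition, injectivity means: for all s, t in the domain, f(s) = f(t) implies s = t.
If f(s) = f(t), then 47s ≡ 47t (mod 72). Because gcd(47, 72) = 1, we may cancel 47 to get s ≡ t (mod 72).
We now compute 47⁻¹ mod 72 explicitly. Euclid's algorithm: 72 = 1·47 + 25, 47 = 1·25 + 22, 25 = 1·22 + 3, 22 = 7·3 + 1; back-substituting gives 1 = 23·47 − 15·72, so 47⁻¹ ≡ 23 (mod 72).
For any y ∈ ℤ_{72}, x = 23(y − 29) mod 72 satisfies f(x) = 47·23(y − 29) + 29 ≡ y (since 47·23 ≡ 1 mod 72). So every y has a preimage.
Thus f is bijective.
Since f is bijective, we find f⁻¹(25): we need 47x ≡ 25 − 29 ≡ 68 (mod 72). Using 47⁻¹ = 23: x ≡ 23·68 = 1564 = 21·72 + 52, so x = 52.
Check: f(52) = 47·52 + 29 = 2473 = 34·72 + 25 ≡ 25 (mod 72).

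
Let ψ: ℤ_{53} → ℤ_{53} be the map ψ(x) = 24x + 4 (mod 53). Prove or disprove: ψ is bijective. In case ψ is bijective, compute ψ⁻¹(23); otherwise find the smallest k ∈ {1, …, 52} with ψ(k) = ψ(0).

If ψ(x_1) = ψ(x_2), then 24x_1 ≡ 24x_2 (mod 53). Because gcd(24, 53) = 1, we may cancel 24 to get x_1 ≡ x_2 (mod 53).
We now compute 24⁻¹ mod 53 explicitly. Euclid's algorithm: 53 = 2·24 + 5, 24 = 4·5 + 4, 5 = 1·4 + 1; back-substituting gives 1 = 42·24 − 19·53, so 24⁻¹ ≡ 42 (mod 53).
Then y ↦ 42(y − 4) is a two-sided inverse to ψ, so every y ∈ ℤ_{53} has a preimage.
Thus ψ is bijective.
Since ψ is bijective, we find ψ⁻¹(23): we need 24x ≡ 23 − 4 ≡ 19 (mod 53). Using 24⁻¹ = 42: x ≡ 42·19 = 798 = 15·53 + 3, so x = 3.
Check: ψ(3) = 24·3 + 4 = 76 = 1·53 + 23 ≡ 23 (mod 53).

3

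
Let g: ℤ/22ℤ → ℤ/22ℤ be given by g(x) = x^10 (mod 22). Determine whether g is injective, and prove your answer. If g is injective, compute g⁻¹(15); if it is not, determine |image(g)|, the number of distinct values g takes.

4

g(1) = 1^10 = 1.
g(3): Repeated squaring mod 22: 3^1 ≡ 3, 3^2 ≡ 3² = 9, 3^4 ≡ 9² = 81 ≡ 15, 3^8 ≡ 15² = 225 ≡ 5. Since 10 = 8 + 2, 3^10 ≡ 5·9: 5·9 = 45 ≡ 1. So 3^10 ≡ 1 (mod 22).
So g(1) = g(3) = 1 while 1 ≠ 3, hence g is not injective.
Since g is not injective, we determine |image(g)|. Computing x^10 mod 22 for each x (by repeated squaring, reducing mod 22 at every step), the values g(0), g(1), …, g(21) are: 0, 1, 12, 1, 12, 1, 12, 1, 12, 1, 12, 11, 12, 1, 12, 1, 12, 1, 12, 1, 12, 1.
The distinct values are {0, 1, 11, 12}; there are 4 of them.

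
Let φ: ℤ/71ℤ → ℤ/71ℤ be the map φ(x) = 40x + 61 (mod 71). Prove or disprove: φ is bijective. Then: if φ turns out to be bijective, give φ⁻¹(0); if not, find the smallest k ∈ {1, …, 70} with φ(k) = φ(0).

18

Recall: injectivity means: for all u, v in the domain, φ(u) = φ(v) implies u = v.
Suppose φ(u) = φ(v) in ℤ/71ℤ. Then 40u + 61 ≡ 40v + 61 (mod 71), so 40(u − v) ≡ 0 (mod 71).
Since gcd(40, 71) = 1, 40 is invertible modulo 71, thus u − v ≡ 0 (mod 71), i.e. u = v.
We now compute 40⁻¹ mod 71 explicitly. Euclid's algorithm: 71 = 1·40 + 31, 40 = 1·31 + 9, 31 = 3·9 + 4, 9 = 2·4 + 1; back-substituting gives 1 = 16·40 − 9·71, so 40⁻¹ ≡ 16 (mod 71).
Then y ↦ 16(y − 61) is a two-sided inverse to φ, so every y ∈ ℤ/71ℤ has a preimage.
Hence φ is bijective.
Since φ is bijective, we compute φ⁻¹(0): solve 40x + 61 ≡ 0 (mod 71), i.e. 40x ≡ 10 (mod 71).
Multiplying by 40⁻¹ = 16 gives x ≡ 16·10 = 160 = 2·71 + 18 ≡ 18 (mod 71).
Check: φ(18) = 40·18 + 61 = 781 = 11·71 + 0 ≡ 0 (mod 71).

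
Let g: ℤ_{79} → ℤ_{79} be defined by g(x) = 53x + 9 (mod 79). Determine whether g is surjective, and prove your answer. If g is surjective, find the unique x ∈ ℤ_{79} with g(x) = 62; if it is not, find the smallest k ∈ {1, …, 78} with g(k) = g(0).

Since gcd(53, 79) = 1, 53 is invertible modulo 79. Euclid's algorithm: 79 = 1·53 + 26, 53 = 2·26 + 1; back-substituting gives 1 = 3·53 − 2·79, so 53⁻¹ ≡ 3 (mod 79).
Then y ↦ 3(y − 9) is a two-sided inverse to g, so every y ∈ ℤ_{79} has a preimage.
Hence g is surjective.
Since g is surjective, we compute g⁻¹(62): solve 53x + 9 ≡ 62 (mod 79), i.e. 53x ≡ 53 (mod 79).
Multiplying by 53⁻¹ = 3 gives x ≡ 3·53 = 159 = 2·79 + 1 ≡ 1 (mod 79).
Check: g(1) = 53·1 + 9 = 62 ≡ 62 (mod 79).

1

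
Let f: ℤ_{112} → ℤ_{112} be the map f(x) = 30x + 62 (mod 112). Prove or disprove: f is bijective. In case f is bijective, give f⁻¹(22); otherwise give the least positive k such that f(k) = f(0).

Recall that injectivity means: for all a, b in the domain, f(a) = f(b) implies a = b.
We have gcd(30, 112) = 2 > 1. Taking a = 0 and b = 56: f(0) = 62 and f(56) = 30·56 + 62 = 1742 ≡ 62 (mod 112).
So f(0) = f(56) while 0 ≠ 56, thus f is not injective, hence not bijective.
Since f is not bijective, we find the least positive k with f(k) = f(0): this means 30k ≡ 0 (mod 112), i.e. 112 ∣ 30k. Since gcd(30, 112) = 2, dividing through by 2 this holds exactly when 56 ∣ 15k, and as gcd(15, 56) = 1, exactly when 56 ∣ k.
The smallest positive such k is 56.

56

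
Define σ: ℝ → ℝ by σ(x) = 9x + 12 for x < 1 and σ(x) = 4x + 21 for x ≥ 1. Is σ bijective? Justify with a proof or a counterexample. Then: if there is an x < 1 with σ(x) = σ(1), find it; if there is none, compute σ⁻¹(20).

8/9

Both pieces are strictly increasing (slopes 9 and 4), so each is injective on its own interval.
The left piece maps (−∞, 1) onto (−∞, 21); the right piece maps [1, ∞) onto [25, ∞).
The images leave a gap (21 has no preimage), so σ is not surjective, hence not bijective.
Because the two images are disjoint, no x < 1 has σ(x) = σ(1), so we compute σ⁻¹(20): 20 lies in (−∞, 21), so solve 9x + 12 = 20: x = (20 − 12)/9 = 8/9.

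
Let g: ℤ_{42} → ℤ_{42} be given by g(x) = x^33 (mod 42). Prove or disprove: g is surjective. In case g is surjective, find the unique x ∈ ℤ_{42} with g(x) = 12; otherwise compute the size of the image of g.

g(2): Repeated squaring mod 42: 2^1 ≡ 2, 2^2 ≡ 2² = 4, 2^4 ≡ 4² = 16, 2^8 ≡ 16² = 256 ≡ 4, 2^16 ≡ 4² = 16, 2^32 ≡ 16² = 256 ≡ 4. Since 33 = 32 + 1, 2^33 ≡ 4·2: 4·2 = 8. So 2^33 ≡ 8 (mod 42).
g(8): Repeated squaring mod 42: 8^1 ≡ 8, 8^2 ≡ 8² = 64 ≡ 22, 8^4 ≡ 22² = 484 ≡ 22, 8^8 ≡ 22² = 484 ≡ 22, 8^16 ≡ 22² = 484 ≡ 22, 8^32 ≡ 22² = 484 ≡ 22. Since 33 = 32 + 1, 8^33 ≡ 22·8: 22·8 = 176 ≡ 8. So 8^33 ≡ 8 (mod 42).
So g(2) = g(8) = 8 while 2 ≠ 8, hence g is not injective.
A non-injective map from the 42-element set ℤ_{42} to itself takes at most 41 distinct values, so it cannot be surjective. Hence g is not surjective.
Since g is not surjective, we determine |image(g)|. Computing x^33 mod 42 for each x (by repeated squaring, reducing mod 42 at every step), the values g(0), g(1), …, g(41) are: 0, 1, 8, 27, 22, 41, 6, 7, 8, 15, 34, 29, 6, 13, 14, 15, 22, 41, 36, 13, 20, 21, 22, 29, 6, 1, 20, 27, 28, 29, 36, 13, 8, 27, 34, 35, 36, 1, 20, 15, 34, 41.
The distinct values are {0, 1, 6, 7, 8, 13, 14, 15, 20, 21, 22, 27, 28, 29, 34, 35, 36, 41}; there are 18 of them.

18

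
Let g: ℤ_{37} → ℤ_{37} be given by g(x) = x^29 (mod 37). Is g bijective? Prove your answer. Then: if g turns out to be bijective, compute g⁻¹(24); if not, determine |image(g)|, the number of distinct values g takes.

Since 37 is prime, the nonzero elements of ℤ_{37} form a cyclic group of order 36.
As gcd(29, 36) = 1, raising to the 29th power is a bijection on this group: if u^29 ≡ v^29 then (uv^{−1})^29 = 1, and the only element of order dividing gcd(29, 36) = 1 is 1, so u = v.
With g(0) = 0 this makes g injective on all of ℤ_{37}, hence bijective (finite equal-size domain and codomain). In particular g is bijective.
Since g is bijective, we find the preimage of 24. The inverse of x ↦ x^29 on (ℤ_{37})^× is x ↦ x^5, because 29·5 = 145 = 4·36 + 1 ≡ 1 (mod 36) and x^{36} = 1 for x ≠ 0 (Fermat). So g⁻¹(24) = 24^5 mod 37.
Repeated squaring mod 37: 24^1 ≡ 24, 24^2 ≡ 24² = 576 ≡ 21, 24^4 ≡ 21² = 441 ≡ 34. Since 5 = 4 + 1, 24^5 ≡ 34·24: 34·24 = 816 ≡ 2. So 24^5 ≡ 2 (mod 37).
Hence g⁻¹(24) = 2.

2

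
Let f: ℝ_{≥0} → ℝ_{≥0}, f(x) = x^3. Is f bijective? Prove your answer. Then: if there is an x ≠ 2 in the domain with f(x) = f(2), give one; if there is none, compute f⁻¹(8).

On ℝ_{≥0}, x ↦ x^3 is strictly increasing (injective) and for any y ∈ ℝ_{≥0} the 3rd root y^{1/3} lies in ℝ_{≥0} (surjective). So f is bijective.
Since x ↦ x^3 is strictly increasing on ℝ_{≥0}, it is injective there, so no x ≠ 2 in the domain has f(x) = f(2). We therefore compute f⁻¹(8) = 8^{1/3} = 2 (indeed 2^3 = 8).

2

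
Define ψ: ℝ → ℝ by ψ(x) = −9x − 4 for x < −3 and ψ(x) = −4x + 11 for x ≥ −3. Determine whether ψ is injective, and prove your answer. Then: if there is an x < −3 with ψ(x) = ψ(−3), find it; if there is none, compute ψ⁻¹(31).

Both pieces are strictly decreasing (slopes −9 and −4), so each is injective on its own interval.
The left piece maps (−∞, −3) onto (23, ∞); the right piece maps [−3, ∞) onto (−∞, 23].
These images are disjoint, so no value is attained by both pieces. Hence ψ is injective.
Because the two images are disjoint, no x < −3 has ψ(x) = ψ(−3), so we compute ψ⁻¹(31): 31 lies in (23, ∞), so solve −9x − 4 = 31: x = (31 + 4)/(−9) = −35/9.

-35/9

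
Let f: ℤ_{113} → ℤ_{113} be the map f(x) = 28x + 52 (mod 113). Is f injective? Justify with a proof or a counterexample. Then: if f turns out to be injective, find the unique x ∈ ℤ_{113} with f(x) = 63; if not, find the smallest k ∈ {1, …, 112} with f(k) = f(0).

69

Suppose f(s) = f(t) in ℤ_{113}. Then 28s + 52 ≡ 28t + 52 (mod 113), hence 28(s − t) ≡ 0 (mod 113).
Since gcd(28, 113) = 1, 28 is invertible modulo 113, thus s − t ≡ 0 (mod 113), i.e. s = t.
Thus f is injective.
We now compute 28⁻¹ mod 113 explicitly. Euclid's algorithm: 113 = 4·28 + 1; back-substituting gives 1 = 109·28 − 27·113, so 28⁻¹ ≡ 109 (mod 113).
Since f is injective, we find f⁻¹(63): we need 28x ≡ 63 − 52 ≡ 11 (mod 113). Using 28⁻¹ = 109: x ≡ 109·11 = 1199 = 10·113 + 69, so x = 69.
Check: f(69) = 28·69 + 52 = 1984 = 17·113 + 63 ≡ 63 (mod 113).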